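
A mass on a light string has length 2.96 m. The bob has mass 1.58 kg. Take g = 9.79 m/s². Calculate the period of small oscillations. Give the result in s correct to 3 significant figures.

3.45 s

T = 2π√(L/g) = 2π√(2.96/9.79) = 2π × 0.5499 = 3.45 s.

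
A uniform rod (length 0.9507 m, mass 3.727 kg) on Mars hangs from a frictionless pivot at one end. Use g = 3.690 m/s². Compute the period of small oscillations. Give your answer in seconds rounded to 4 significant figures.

2.604 s

For a physical pendulum T = 2π√(I/(mgd)), with d = 0.47535 m from pivot to centre of mass.
I_cm = mL²/12 = 3.727 × 0.9507²/12 = 0.28071 kg·m²; I = I_cm + md² = 0.28071 + 3.727 × 0.47535² = 1.1229 kg·m².
T = 2π√(1.1229/(3.727 × 3.690 × 0.47535)) = 2.604 s.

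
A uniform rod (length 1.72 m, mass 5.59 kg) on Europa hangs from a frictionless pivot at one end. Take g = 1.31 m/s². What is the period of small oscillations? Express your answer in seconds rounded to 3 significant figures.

5.88 s

For a physical pendulum T = 2π√(I/(mgd)), with d = 0.8600 m from pivot to centre of mass.
I_cm = mL²/12 = 5.59 × 1.72²/12 = 1.378 kg·m²; I = I_cm + md² = 1.378 + 5.59 × 0.8600² = 5.512 kg·m².
T = 2π√(5.512/(5.59 × 1.31 × 0.8600)) = 5.88 s.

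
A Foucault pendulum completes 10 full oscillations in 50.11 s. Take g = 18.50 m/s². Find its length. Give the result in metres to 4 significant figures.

11.77 m

T = 50.11/10 = 5.0110 s.
From T = 2π√(L/g), L = gT²/(4π²) = 18.50 × 5.0110²/(4π²) = 11.77 m.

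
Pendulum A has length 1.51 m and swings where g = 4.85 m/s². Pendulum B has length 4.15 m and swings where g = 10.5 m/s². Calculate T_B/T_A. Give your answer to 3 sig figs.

T = 2π√(L/g), so T_B/T_A = √((L_B/g_B)/(L_A/g_A)) = √((4.15/10.5)/(1.51/4.85)) = 1.13.

1.13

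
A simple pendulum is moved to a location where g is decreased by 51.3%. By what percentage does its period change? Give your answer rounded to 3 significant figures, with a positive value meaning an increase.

T ∝ 1/√g, so T'/T = 1/√(0.4870) = 1.433.
Percentage change in T = (1.433 − 1) × 100% = 43.3%.

43.3%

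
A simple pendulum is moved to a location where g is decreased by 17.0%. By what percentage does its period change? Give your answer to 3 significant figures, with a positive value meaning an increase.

9.76%

T ∝ 1/√g, so T'/T = 1/√(0.8300) = 1.098.
Percentage change in T = (1.098 − 1) × 100% = 9.76%.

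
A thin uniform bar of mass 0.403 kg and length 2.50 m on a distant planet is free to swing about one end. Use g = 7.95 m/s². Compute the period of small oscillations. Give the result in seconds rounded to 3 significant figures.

2.88 s

For a physical pendulum T = 2π√(I/(mgd)), with d = 1.250 m from pivot to centre of mass.
I_cm = mL²/12 = 0.403 × 2.50²/12 = 0.2099 kg·m²; I = I_cm + md² = 0.2099 + 0.403 × 1.250² = 0.8396 kg·m².
T = 2π√(0.8396/(0.403 × 7.95 × 1.250)) = 2.88 s.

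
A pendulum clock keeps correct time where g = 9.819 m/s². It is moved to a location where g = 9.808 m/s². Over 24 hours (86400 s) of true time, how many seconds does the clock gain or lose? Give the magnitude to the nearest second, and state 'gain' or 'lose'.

The clock's period scales as T ∝ 1/√g, so T'/T = √(9.819/9.808) = 1.00056.
In 86400 s of true time the clock registers 86400/1.00056 = 86351.6 s, so it loses 48 s.

lose 48 s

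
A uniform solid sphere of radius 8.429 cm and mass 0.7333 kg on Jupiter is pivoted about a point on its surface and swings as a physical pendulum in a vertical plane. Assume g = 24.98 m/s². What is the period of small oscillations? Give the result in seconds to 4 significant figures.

0.4319 s

I_cm = (2/5)mr² = 0.0020840 kg·m². The pivot is at distance d = 0.08429 m from the centre of mass.
By the parallel-axis theorem, I = I_cm + md² = 0.0020840 + 0.0052100 = 0.0072939 kg·m².
T = 2π√(I/(mgd)) = 2π√(0.0072939/(0.7333 × 24.98 × 0.08429)) = 0.4319 s.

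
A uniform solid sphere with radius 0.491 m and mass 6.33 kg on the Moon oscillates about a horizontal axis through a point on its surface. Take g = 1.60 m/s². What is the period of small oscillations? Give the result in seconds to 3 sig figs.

I_cm = (2/5)mr² = 0.6104 kg·m². The pivot is at distance d = 0.491 m from the centre of mass.
By the parallel-axis theorem, I = I_cm + md² = 0.6104 + 1.526 = 2.136 kg·m².
T = 2π√(I/(mgd)) = 2π√(2.136/(6.33 × 1.60 × 0.491)) = 4.12 s.

4.12 s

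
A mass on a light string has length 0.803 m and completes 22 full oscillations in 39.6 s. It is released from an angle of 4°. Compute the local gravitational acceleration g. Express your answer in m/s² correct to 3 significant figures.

T = 39.6/22 = 1.800 s.
From T = 2π√(L/g), g = 4π²L/T² = 4π² × 0.803/1.800² = 9.78 m/s².

9.78 m/s²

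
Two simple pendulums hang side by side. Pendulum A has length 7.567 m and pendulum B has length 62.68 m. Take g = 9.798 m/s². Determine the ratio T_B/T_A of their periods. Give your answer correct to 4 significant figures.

2.878

T ∝ √L, so T_B/T_A = √(L_B/L_A) = √(62.68/7.567) = 2.878.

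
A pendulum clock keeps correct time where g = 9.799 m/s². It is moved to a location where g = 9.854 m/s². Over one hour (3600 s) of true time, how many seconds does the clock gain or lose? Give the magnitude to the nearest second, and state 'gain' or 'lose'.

The clock's period scales as T ∝ 1/√g, so T'/T = √(9.799/9.854) = 0.997205.
In 3600 s of true time the clock registers 3600/0.997205 = 3610.1 s, so it gains 10 s.

gain 10 s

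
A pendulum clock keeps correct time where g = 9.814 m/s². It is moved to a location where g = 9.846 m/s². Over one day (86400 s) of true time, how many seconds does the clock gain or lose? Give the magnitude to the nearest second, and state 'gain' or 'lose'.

The clock's period scales as T ∝ 1/√g, so T'/T = √(9.814/9.846) = 0.998374.
In 86400 s of true time the clock registers 86400/0.998374 = 86540.7 s, so it gains 141 s.

gain 141 s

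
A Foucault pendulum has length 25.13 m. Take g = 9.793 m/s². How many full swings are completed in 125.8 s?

12

T = 2π√(L/g) = 2π√(25.13/9.793) = 10.065 s.
Number of complete oscillations = ⌊125.8/10.065⌋ = ⌊12.499⌋ = 12.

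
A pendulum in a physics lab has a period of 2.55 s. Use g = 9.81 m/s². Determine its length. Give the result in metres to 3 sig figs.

1.62 m

From T = 2π√(L/g), L = gT²/(4π²) = 9.81 × 2.550²/(4π²) = 1.62 m.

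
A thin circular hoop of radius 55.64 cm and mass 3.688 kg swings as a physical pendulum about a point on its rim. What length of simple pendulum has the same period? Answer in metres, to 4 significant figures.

The equivalent simple-pendulum length is L_eq = I/(md), where I is about the pivot and d = 0.55640 m.
I_cm = mR² = 1.1417 kg·m², so I = I_cm + md² = 1.1417 + 1.1417 = 2.2835 kg·m².
L_eq = 2.2835/(3.688 × 0.55640) = 1.113 m.

1.113 m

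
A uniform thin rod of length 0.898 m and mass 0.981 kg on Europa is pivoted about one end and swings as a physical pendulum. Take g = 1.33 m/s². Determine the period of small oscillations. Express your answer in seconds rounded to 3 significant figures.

For a physical pendulum T = 2π√(I/(mgd)), with d = 0.4490 m from pivot to centre of mass.
I_cm = mL²/12 = 0.981 × 0.898²/12 = 0.06592 kg·m²; I = I_cm + md² = 0.06592 + 0.981 × 0.4490² = 0.2637 kg·m².
T = 2π√(0.2637/(0.981 × 1.33 × 0.4490)) = 4.22 s.

4.22 s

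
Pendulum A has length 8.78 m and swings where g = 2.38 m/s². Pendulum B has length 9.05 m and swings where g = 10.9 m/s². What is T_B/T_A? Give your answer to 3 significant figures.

0.474

T = 2π√(L/g), so T_B/T_A = √((L_B/g_B)/(L_A/g_A)) = √((9.05/10.9)/(8.78/2.38)) = 0.474.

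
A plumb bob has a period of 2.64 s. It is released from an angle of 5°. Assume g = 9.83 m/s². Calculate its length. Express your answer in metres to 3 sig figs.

1.74 m

From T = 2π√(L/g), L = gT²/(4π²) = 9.83 × 2.640²/(4π²) = 1.74 m.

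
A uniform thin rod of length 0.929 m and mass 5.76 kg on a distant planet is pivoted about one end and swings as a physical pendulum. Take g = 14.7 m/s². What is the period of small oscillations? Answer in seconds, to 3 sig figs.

For a physical pendulum T = 2π√(I/(mgd)), with d = 0.4645 m from pivot to centre of mass.
I_cm = mL²/12 = 5.76 × 0.929²/12 = 0.4143 kg·m²; I = I_cm + md² = 0.4143 + 5.76 × 0.4645² = 1.657 kg·m².
T = 2π√(1.657/(5.76 × 14.7 × 0.4645)) = 1.29 s.

1.29 s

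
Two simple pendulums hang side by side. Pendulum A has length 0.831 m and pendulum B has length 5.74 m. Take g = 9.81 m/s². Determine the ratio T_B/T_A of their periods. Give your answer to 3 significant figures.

2.63

T ∝ √L, so T_B/T_A = √(L_B/L_A) = √(5.74/0.831) = 2.63.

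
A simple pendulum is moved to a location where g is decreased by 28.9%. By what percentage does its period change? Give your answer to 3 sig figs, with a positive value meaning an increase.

18.6%

T ∝ 1/√g, so T'/T = 1/√(0.7110) = 1.186.
Percentage change in T = (1.186 − 1) × 100% = 18.6%.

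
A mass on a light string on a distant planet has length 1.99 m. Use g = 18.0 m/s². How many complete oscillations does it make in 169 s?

80

T = 2π√(L/g) = 2π√(1.99/18.0) = 2.089 s.
Number of complete oscillations = ⌊169/2.089⌋ = ⌊80.89⌋ = 80.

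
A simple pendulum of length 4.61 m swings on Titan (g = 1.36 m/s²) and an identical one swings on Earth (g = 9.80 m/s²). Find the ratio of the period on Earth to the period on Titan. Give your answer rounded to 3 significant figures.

0.373

T ∝ 1/√g, so T₂/T₁ = √(g₁/g₂) = √(1.36/9.80) = 0.373.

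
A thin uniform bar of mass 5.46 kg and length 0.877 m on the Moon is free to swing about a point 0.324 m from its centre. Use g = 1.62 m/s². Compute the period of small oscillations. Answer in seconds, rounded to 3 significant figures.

For a physical pendulum T = 2π√(I/(mgd)), with d = 0.3240 m from pivot to centre of mass.
I_cm = mL²/12 = 5.46 × 0.877²/12 = 0.3500 kg·m²; I = I_cm + md² = 0.3500 + 5.46 × 0.3240² = 0.9231 kg·m².
T = 2π√(0.9231/(5.46 × 1.62 × 0.3240)) = 3.57 s.

3.57 s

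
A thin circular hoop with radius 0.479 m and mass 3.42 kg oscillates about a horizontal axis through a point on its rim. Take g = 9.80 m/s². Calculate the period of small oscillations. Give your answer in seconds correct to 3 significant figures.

I_cm = mr² = 0.7847 kg·m². The pivot is at distance d = 0.479 m from the centre of mass.
By the parallel-axis theorem, I = I_cm + md² = 0.7847 + 0.7847 = 1.569 kg·m².
T = 2π√(I/(mgd)) = 2π√(1.569/(3.42 × 9.80 × 0.479)) = 1.96 s.

1.96 s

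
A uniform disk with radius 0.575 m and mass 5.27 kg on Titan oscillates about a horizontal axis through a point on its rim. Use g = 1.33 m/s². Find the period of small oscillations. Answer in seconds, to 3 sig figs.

5.06 s

I_cm = ½mr² = 0.8712 kg·m². The pivot is at distance d = 0.575 m from the centre of mass.
By the parallel-axis theorem, I = I_cm + md² = 0.8712 + 1.742 = 2.614 kg·m².
T = 2π√(I/(mgd)) = 2π√(2.614/(5.27 × 1.33 × 0.575)) = 5.06 s.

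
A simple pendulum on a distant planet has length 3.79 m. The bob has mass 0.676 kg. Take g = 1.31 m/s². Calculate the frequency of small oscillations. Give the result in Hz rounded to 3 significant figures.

T = 2π√(L/g) = 2π√(3.79/1.31) = 10.69 s, so f = 1/T = 0.0936 Hz.

0.0936 Hz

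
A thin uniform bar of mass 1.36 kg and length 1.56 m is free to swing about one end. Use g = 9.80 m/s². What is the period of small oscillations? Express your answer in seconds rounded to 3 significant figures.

2.05 s

For a physical pendulum T = 2π√(I/(mgd)), with d = 0.7800 m from pivot to centre of mass.
I_cm = mL²/12 = 1.36 × 1.56²/12 = 0.2758 kg·m²; I = I_cm + md² = 0.2758 + 1.36 × 0.7800² = 1.103 kg·m².
T = 2π√(1.103/(1.36 × 9.80 × 0.7800)) = 2.05 s.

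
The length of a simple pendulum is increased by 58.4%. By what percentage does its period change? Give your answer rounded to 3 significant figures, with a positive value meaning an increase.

T ∝ √L, so T'/T = √(1.584) = 1.259.
Percentage change in T = (1.259 − 1) × 100% = 25.9%.

25.9%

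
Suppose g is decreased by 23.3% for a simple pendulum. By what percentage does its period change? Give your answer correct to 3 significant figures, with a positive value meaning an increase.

T ∝ 1/√g, so T'/T = 1/√(0.7670) = 1.142.
Percentage change in T = (1.142 − 1) × 100% = 14.2%.

14.2%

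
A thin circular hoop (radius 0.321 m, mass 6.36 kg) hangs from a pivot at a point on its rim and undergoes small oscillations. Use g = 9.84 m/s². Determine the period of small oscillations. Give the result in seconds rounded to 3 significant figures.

1.60 s

I_cm = mr² = 0.6553 kg·m². The pivot is at distance d = 0.321 m from the centre of mass.
By the parallel-axis theorem, I = I_cm + md² = 0.6553 + 0.6553 = 1.311 kg·m².
T = 2π√(I/(mgd)) = 2π√(1.311/(6.36 × 9.84 × 0.321)) = 1.60 s.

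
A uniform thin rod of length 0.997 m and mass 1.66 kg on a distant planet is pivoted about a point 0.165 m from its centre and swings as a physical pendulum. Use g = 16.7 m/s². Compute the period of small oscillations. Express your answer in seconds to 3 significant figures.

For a physical pendulum T = 2π√(I/(mgd)), with d = 0.1650 m from pivot to centre of mass.
I_cm = mL²/12 = 1.66 × 0.997²/12 = 0.1375 kg·m²; I = I_cm + md² = 0.1375 + 1.66 × 0.1650² = 0.1827 kg·m².
T = 2π√(0.1827/(1.66 × 16.7 × 0.1650)) = 1.26 s.

1.26 s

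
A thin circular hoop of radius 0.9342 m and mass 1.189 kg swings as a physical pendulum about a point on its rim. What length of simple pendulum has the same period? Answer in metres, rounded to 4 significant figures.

The equivalent simple-pendulum length is L_eq = I/(md), where I is about the pivot and d = 0.93420 m.
I_cm = mR² = 1.0377 kg·m², so I = I_cm + md² = 1.0377 + 1.0377 = 2.0754 kg·m².
L_eq = 2.0754/(1.189 × 0.93420) = 1.868 m.

1.868 m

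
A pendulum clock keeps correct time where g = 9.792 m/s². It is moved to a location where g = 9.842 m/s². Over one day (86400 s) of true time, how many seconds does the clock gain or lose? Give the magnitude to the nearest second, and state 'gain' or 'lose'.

gain 220 s

The clock's period scales as T ∝ 1/√g, so T'/T = √(9.792/9.842) = 0.997457.
In 86400 s of true time the clock registers 86400/0.997457 = 86620.3 s, so it gains 220 s.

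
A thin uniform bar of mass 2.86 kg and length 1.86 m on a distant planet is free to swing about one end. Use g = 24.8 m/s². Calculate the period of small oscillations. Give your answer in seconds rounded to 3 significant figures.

1.40 s

For a physical pendulum T = 2π√(I/(mgd)), with d = 0.9300 m from pivot to centre of mass.
I_cm = mL²/12 = 2.86 × 1.86²/12 = 0.8245 kg·m²; I = I_cm + md² = 0.8245 + 2.86 × 0.9300² = 3.298 kg·m².
T = 2π√(3.298/(2.86 × 24.8 × 0.9300)) = 1.40 s.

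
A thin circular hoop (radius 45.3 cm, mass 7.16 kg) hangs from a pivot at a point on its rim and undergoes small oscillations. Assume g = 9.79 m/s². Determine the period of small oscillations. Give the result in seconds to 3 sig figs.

I_cm = mr² = 1.469 kg·m². The pivot is at distance d = 0.453 m from the centre of mass.
By the parallel-axis theorem, I = I_cm + md² = 1.469 + 1.469 = 2.939 kg·m².
T = 2π√(I/(mgd)) = 2π√(2.939/(7.16 × 9.79 × 0.453)) = 1.91 s.

1.91 s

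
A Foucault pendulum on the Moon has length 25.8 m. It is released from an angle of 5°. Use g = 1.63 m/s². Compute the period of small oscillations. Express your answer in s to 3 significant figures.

25.0 s

T = 2π√(L/g) = 2π√(25.8/1.63) = 2π × 3.978 = 25.0 s.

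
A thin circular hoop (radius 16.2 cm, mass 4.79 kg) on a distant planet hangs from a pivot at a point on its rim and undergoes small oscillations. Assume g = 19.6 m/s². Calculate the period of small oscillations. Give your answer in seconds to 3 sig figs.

I_cm = mr² = 0.1257 kg·m². The pivot is at distance d = 0.162 m from the centre of mass.
By the parallel-axis theorem, I = I_cm + md² = 0.1257 + 0.1257 = 0.2514 kg·m².
T = 2π√(I/(mgd)) = 2π√(0.2514/(4.79 × 19.6 × 0.162)) = 0.808 s.

0.808 s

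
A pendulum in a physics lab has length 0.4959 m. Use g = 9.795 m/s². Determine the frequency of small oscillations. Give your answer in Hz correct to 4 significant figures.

T = 2π√(L/g) = 2π√(0.4959/9.795) = 1.4138 s, so f = 1/T = 0.7073 Hz.

0.7073 Hz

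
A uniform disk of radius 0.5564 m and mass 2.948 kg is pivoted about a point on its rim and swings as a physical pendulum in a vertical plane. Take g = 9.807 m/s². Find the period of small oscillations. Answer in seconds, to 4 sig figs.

I_cm = ½mr² = 0.45632 kg·m². The pivot is at distance d = 0.5564 m from the centre of mass.
By the parallel-axis theorem, I = I_cm + md² = 0.45632 + 0.91264 = 1.3690 kg·m².
T = 2π√(I/(mgd)) = 2π√(1.3690/(2.948 × 9.807 × 0.5564)) = 1.833 s.

1.833 s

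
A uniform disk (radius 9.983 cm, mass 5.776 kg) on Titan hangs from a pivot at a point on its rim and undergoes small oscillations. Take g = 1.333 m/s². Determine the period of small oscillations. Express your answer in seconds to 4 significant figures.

I_cm = ½mr² = 0.028782 kg·m². The pivot is at distance d = 0.09983 m from the centre of mass.
By the parallel-axis theorem, I = I_cm + md² = 0.028782 + 0.057564 = 0.086346 kg·m².
T = 2π√(I/(mgd)) = 2π√(0.086346/(5.776 × 1.333 × 0.09983)) = 2.106 s.

2.106 s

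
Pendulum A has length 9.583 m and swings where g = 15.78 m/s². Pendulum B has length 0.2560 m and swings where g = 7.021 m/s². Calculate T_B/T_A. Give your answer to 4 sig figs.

0.2450

T = 2π√(L/g), so T_B/T_A = √((L_B/g_B)/(L_A/g_A)) = √((0.2560/7.021)/(9.583/15.78)) = 0.2450.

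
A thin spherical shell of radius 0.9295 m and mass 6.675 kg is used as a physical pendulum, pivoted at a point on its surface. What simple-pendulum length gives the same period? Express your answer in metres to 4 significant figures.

The equivalent simple-pendulum length is L_eq = I/(md), where I is about the pivot and d = 0.92950 m.
I_cm = (2/3)mR² = 3.8447 kg·m², so I = I_cm + md² = 3.8447 + 5.7670 = 9.6117 kg·m².
L_eq = 9.6117/(6.675 × 0.92950) = 1.549 m.

1.549 m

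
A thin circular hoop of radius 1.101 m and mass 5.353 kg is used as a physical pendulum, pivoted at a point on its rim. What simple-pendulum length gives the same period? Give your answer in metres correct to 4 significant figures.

The equivalent simple-pendulum length is L_eq = I/(md), where I is about the pivot and d = 1.1010 m.
I_cm = mR² = 6.4889 kg·m², so I = I_cm + md² = 6.4889 + 6.4889 = 12.978 kg·m².
L_eq = 12.978/(5.353 × 1.1010) = 2.202 m.

2.202 m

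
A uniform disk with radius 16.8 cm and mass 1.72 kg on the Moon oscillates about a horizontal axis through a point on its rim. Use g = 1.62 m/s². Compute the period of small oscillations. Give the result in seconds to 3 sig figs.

2.48 s

I_cm = ½mr² = 0.02427 kg·m². The pivot is at distance d = 0.168 m from the centre of mass.
By the parallel-axis theorem, I = I_cm + md² = 0.02427 + 0.04855 = 0.07282 kg·m².
T = 2π√(I/(mgd)) = 2π√(0.07282/(1.72 × 1.62 × 0.168)) = 2.48 s.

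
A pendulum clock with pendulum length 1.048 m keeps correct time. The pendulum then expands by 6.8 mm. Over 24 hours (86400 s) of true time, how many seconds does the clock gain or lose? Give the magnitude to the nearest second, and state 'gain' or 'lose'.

T ∝ √L, so T'/T = √(1.05480/1.048) = 1.00324.
In 86400 s of true time the clock registers 86400/1.00324 = 86121.1 s, so it loses 279 s.

lose 279 s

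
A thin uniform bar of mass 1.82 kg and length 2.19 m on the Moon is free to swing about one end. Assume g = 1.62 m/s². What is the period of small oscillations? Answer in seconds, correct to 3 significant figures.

For a physical pendulum T = 2π√(I/(mgd)), with d = 1.095 m from pivot to centre of mass.
I_cm = mL²/12 = 1.82 × 2.19²/12 = 0.7274 kg·m²; I = I_cm + md² = 0.7274 + 1.82 × 1.095² = 2.910 kg·m².
T = 2π√(2.910/(1.82 × 1.62 × 1.095)) = 5.96 s.

5.96 s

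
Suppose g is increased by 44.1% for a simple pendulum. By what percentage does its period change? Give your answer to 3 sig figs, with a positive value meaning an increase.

-16.7%

T ∝ 1/√g, so T'/T = 1/√(1.441) = 0.8330.
Percentage change in T = (0.8330 − 1) × 100% = -16.7%.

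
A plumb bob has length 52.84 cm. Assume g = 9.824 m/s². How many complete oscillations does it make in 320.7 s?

220

T = 2π√(L/g) = 2π√(0.5284/9.824) = 1.4572 s.
Number of complete oscillations = ⌊320.7/1.4572⌋ = ⌊220.08⌋ = 220.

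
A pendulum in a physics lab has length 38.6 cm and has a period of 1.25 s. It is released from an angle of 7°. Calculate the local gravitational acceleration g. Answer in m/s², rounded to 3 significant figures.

9.75 m/s²

From T = 2π√(L/g), g = 4π²L/T² = 4π² × 0.386/1.250² = 9.75 m/s².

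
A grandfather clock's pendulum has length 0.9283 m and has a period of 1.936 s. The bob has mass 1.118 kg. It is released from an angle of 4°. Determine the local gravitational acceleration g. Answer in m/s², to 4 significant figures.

From T = 2π√(L/g), g = 4π²L/T² = 4π² × 0.9283/1.9360² = 9.778 m/s².

9.778 m/s²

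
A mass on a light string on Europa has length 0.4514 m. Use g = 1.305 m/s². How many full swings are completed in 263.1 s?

71

T = 2π√(L/g) = 2π√(0.4514/1.305) = 3.6953 s.
Number of complete oscillations = ⌊263.1/3.6953⌋ = ⌊71.198⌋ = 71.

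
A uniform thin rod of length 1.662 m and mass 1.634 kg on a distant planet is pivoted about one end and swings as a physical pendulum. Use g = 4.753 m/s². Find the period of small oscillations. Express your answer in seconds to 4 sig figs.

3.034 s

For a physical pendulum T = 2π√(I/(mgd)), with d = 0.83100 m from pivot to centre of mass.
I_cm = mL²/12 = 1.634 × 1.662²/12 = 0.37613 kg·m²; I = I_cm + md² = 0.37613 + 1.634 × 0.83100² = 1.5045 kg·m².
T = 2π√(1.5045/(1.634 × 4.753 × 0.83100)) = 3.034 s.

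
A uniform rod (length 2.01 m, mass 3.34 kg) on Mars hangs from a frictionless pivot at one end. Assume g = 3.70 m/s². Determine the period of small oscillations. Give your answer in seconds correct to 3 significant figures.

For a physical pendulum T = 2π√(I/(mgd)), with d = 1.005 m from pivot to centre of mass.
I_cm = mL²/12 = 3.34 × 2.01²/12 = 1.124 kg·m²; I = I_cm + md² = 1.124 + 3.34 × 1.005² = 4.498 kg·m².
T = 2π√(4.498/(3.34 × 3.70 × 1.005)) = 3.78 s.

3.78 s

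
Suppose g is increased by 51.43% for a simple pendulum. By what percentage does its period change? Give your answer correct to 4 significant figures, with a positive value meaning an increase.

-18.74%

T ∝ 1/√g, so T'/T = 1/√(1.5143) = 0.81263.
Percentage change in T = (0.81263 − 1) × 100% = -18.74%.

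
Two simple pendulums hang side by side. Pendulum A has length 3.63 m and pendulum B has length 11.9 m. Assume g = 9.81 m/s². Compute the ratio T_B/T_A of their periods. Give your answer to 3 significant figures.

1.81

T ∝ √L, so T_B/T_A = √(L_B/L_A) = √(11.9/3.63) = 1.81.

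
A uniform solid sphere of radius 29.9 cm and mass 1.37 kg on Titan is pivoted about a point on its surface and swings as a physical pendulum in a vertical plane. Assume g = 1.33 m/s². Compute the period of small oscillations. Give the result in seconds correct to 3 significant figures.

3.52 s

I_cm = (2/5)mr² = 0.04899 kg·m². The pivot is at distance d = 0.299 m from the centre of mass.
By the parallel-axis theorem, I = I_cm + md² = 0.04899 + 0.1225 = 0.1715 kg·m².
T = 2π√(I/(mgd)) = 2π√(0.1715/(1.37 × 1.33 × 0.299)) = 3.52 s.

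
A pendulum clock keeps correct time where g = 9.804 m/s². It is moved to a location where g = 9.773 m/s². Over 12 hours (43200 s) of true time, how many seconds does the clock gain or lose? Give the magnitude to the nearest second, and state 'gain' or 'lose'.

lose 68 s

The clock's period scales as T ∝ 1/√g, so T'/T = √(9.804/9.773) = 1.00158.
In 43200 s of true time the clock registers 43200/1.00158 = 43131.6 s, so it loses 68 s.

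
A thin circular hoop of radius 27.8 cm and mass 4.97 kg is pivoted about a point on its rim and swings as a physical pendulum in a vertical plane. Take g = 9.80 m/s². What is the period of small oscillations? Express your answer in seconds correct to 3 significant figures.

1.50 s

I_cm = mr² = 0.3841 kg·m². The pivot is at distance d = 0.278 m from the centre of mass.
By the parallel-axis theorem, I = I_cm + md² = 0.3841 + 0.3841 = 0.7682 kg·m².
T = 2π√(I/(mgd)) = 2π√(0.7682/(4.97 × 9.80 × 0.278)) = 1.50 s.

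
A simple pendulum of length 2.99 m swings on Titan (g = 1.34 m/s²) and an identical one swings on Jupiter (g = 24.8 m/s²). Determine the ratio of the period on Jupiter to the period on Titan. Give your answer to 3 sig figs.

0.232

T ∝ 1/√g, so T₂/T₁ = √(g₁/g₂) = √(1.34/24.8) = 0.232.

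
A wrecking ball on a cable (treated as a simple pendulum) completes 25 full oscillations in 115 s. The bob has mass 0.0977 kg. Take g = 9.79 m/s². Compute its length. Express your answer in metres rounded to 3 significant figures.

T = 115/25 = 4.600 s.
From T = 2π√(L/g), L = gT²/(4π²) = 9.79 × 4.600²/(4π²) = 5.25 m.

5.25 m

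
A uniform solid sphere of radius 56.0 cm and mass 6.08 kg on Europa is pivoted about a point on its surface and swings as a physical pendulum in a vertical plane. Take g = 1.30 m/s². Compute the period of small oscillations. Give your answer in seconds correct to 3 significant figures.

4.88 s

I_cm = (2/5)mr² = 0.7627 kg·m². The pivot is at distance d = 0.560 m from the centre of mass.
By the parallel-axis theorem, I = I_cm + md² = 0.7627 + 1.907 = 2.669 kg·m².
T = 2π√(I/(mgd)) = 2π√(2.669/(6.08 × 1.30 × 0.560)) = 4.88 s.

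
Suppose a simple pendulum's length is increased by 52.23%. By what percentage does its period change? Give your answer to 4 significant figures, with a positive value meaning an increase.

23.38%

T ∝ √L, so T'/T = √(1.5223) = 1.2338.
Percentage change in T = (1.2338 − 1) × 100% = 23.38%.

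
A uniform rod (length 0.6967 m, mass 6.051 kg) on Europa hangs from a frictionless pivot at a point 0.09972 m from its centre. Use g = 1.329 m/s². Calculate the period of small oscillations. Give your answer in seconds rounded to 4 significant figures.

3.874 s

For a physical pendulum T = 2π√(I/(mgd)), with d = 0.099720 m from pivot to centre of mass.
I_cm = mL²/12 = 6.051 × 0.6967²/12 = 0.24476 kg·m²; I = I_cm + md² = 0.24476 + 6.051 × 0.099720² = 0.30493 kg·m².
T = 2π√(0.30493/(6.051 × 1.329 × 0.099720)) = 3.874 s.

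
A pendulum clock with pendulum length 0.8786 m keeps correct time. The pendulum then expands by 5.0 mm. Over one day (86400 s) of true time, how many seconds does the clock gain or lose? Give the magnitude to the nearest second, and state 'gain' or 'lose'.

T ∝ √L, so T'/T = √(0.88360/0.8786) = 1.00284.
In 86400 s of true time the clock registers 86400/1.00284 = 86155.2 s, so it loses 245 s.

lose 245 s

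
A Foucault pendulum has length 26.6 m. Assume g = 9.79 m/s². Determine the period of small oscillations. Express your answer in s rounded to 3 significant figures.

10.4 s

T = 2π√(L/g) = 2π√(26.6/9.79) = 2π × 1.648 = 10.4 s.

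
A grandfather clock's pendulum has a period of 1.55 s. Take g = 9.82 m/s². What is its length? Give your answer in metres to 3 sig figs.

0.598 m

From T = 2π√(L/g), L = gT²/(4π²) = 9.82 × 1.550²/(4π²) = 0.598 m.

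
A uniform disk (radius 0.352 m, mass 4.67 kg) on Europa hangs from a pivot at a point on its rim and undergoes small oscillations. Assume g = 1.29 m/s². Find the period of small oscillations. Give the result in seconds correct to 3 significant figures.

4.02 s

I_cm = ½mr² = 0.2893 kg·m². The pivot is at distance d = 0.352 m from the centre of mass.
By the parallel-axis theorem, I = I_cm + md² = 0.2893 + 0.5786 = 0.8679 kg·m².
T = 2π√(I/(mgd)) = 2π√(0.8679/(4.67 × 1.29 × 0.352)) = 4.02 s.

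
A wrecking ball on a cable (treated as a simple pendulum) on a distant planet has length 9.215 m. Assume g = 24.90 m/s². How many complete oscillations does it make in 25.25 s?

6

T = 2π√(L/g) = 2π√(9.215/24.90) = 3.8223 s.
Number of complete oscillations = ⌊25.25/3.8223⌋ = ⌊6.6059⌋ = 6.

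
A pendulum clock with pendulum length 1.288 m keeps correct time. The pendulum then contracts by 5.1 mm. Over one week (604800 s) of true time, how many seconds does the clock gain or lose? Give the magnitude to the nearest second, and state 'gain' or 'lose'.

T ∝ √L, so T'/T = √(1.28290/1.288) = 0.998018.
In 604800 s of true time the clock registers 604800/0.998018 = 606001.0 s, so it gains 1201 s.

gain 1201 s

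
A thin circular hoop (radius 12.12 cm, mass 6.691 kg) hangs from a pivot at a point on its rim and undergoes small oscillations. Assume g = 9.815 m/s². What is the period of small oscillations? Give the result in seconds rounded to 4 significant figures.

0.9874 s

I_cm = mr² = 0.098287 kg·m². The pivot is at distance d = 0.1212 m from the centre of mass.
By the parallel-axis theorem, I = I_cm + md² = 0.098287 + 0.098287 = 0.19657 kg·m².
T = 2π√(I/(mgd)) = 2π√(0.19657/(6.691 × 9.815 × 0.1212)) = 0.9874 s.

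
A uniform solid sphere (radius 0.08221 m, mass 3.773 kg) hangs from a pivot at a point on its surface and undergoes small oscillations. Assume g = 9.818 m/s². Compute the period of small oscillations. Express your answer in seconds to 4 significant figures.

0.6803 s

I_cm = (2/5)mr² = 0.010200 kg·m². The pivot is at distance d = 0.08221 m from the centre of mass.
By the parallel-axis theorem, I = I_cm + md² = 0.010200 + 0.025500 = 0.035700 kg·m².
T = 2π√(I/(mgd)) = 2π√(0.035700/(3.773 × 9.818 × 0.08221)) = 0.6803 s.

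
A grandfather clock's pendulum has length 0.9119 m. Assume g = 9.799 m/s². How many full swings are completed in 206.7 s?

T = 2π√(L/g) = 2π√(0.9119/9.799) = 1.9167 s.
Number of complete oscillations = ⌊206.7/1.9167⌋ = ⌊107.84⌋ = 107.

107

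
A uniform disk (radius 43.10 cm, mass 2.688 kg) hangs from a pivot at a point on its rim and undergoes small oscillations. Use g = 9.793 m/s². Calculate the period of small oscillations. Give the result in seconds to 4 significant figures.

1.614 s

I_cm = ½mr² = 0.24966 kg·m². The pivot is at distance d = 0.4310 m from the centre of mass.
By the parallel-axis theorem, I = I_cm + md² = 0.24966 + 0.49933 = 0.74899 kg·m².
T = 2π√(I/(mgd)) = 2π√(0.74899/(2.688 × 9.793 × 0.4310)) = 1.614 s.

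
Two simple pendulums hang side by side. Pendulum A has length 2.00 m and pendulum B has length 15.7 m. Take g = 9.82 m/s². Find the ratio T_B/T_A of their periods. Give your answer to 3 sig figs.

2.80

T ∝ √L, so T_B/T_A = √(L_B/L_A) = √(15.7/2.00) = 2.80.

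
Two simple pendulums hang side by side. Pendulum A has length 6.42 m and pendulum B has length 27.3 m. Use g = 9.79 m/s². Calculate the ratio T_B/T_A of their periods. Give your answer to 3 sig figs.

T ∝ √L, so T_B/T_A = √(L_B/L_A) = √(27.3/6.42) = 2.06.

2.06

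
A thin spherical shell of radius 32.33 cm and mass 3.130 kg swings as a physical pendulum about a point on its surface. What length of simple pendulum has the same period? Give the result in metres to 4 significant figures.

The equivalent simple-pendulum length is L_eq = I/(md), where I is about the pivot and d = 0.32330 m.
I_cm = (2/3)mR² = 0.21810 kg·m², so I = I_cm + md² = 0.21810 + 0.32716 = 0.54526 kg·m².
L_eq = 0.54526/(3.130 × 0.32330) = 0.5388 m.

0.5388 m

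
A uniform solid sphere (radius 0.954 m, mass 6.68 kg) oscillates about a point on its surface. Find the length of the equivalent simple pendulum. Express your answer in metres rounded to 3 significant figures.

1.34 m

The equivalent simple-pendulum length is L_eq = I/(md), where I is about the pivot and d = 0.9540 m.
I_cm = (2/5)mR² = 2.432 kg·m², so I = I_cm + md² = 2.432 + 6.080 = 8.511 kg·m².
L_eq = 8.511/(6.68 × 0.9540) = 1.34 m.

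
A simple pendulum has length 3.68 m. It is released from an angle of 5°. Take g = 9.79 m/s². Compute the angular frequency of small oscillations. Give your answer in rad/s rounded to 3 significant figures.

1.63 rad/s

ω = √(g/L) = √(9.79/3.68) = 1.63 rad/s.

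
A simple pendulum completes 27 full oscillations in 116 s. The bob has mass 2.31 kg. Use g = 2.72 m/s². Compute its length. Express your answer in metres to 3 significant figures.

1.27 m

T = 116/27 = 4.296 s.
From T = 2π√(L/g), L = gT²/(4π²) = 2.72 × 4.296²/(4π²) = 1.27 m.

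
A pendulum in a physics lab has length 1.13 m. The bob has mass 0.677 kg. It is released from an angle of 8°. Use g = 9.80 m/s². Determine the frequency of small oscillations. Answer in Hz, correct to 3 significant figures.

T = 2π√(L/g) = 2π√(1.13/9.80) = 2.134 s, so f = 1/T = 0.469 Hz.

0.469 Hz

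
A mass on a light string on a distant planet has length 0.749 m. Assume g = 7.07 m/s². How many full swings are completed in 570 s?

278

T = 2π√(L/g) = 2π√(0.749/7.07) = 2.045 s.
Number of complete oscillations = ⌊570/2.045⌋ = ⌊278.7⌋ = 278.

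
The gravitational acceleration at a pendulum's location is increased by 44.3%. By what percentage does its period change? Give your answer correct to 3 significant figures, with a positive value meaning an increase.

-16.8%

T ∝ 1/√g, so T'/T = 1/√(1.443) = 0.8325.
Percentage change in T = (0.8325 − 1) × 100% = -16.8%.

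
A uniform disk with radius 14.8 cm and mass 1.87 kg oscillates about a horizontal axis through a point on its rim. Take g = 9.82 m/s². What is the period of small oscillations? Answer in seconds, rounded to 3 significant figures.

0.945 s

I_cm = ½mr² = 0.02048 kg·m². The pivot is at distance d = 0.148 m from the centre of mass.
By the parallel-axis theorem, I = I_cm + md² = 0.02048 + 0.04096 = 0.06144 kg·m².
T = 2π√(I/(mgd)) = 2π√(0.06144/(1.87 × 9.82 × 0.148)) = 0.945 s.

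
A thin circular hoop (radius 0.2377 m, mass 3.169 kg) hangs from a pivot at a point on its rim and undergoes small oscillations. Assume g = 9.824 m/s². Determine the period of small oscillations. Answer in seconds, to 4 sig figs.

1.382 s

I_cm = mr² = 0.17905 kg·m². The pivot is at distance d = 0.2377 m from the centre of mass.
By the parallel-axis theorem, I = I_cm + md² = 0.17905 + 0.17905 = 0.35811 kg·m².
T = 2π√(I/(mgd)) = 2π√(0.35811/(3.169 × 9.824 × 0.2377)) = 1.382 s.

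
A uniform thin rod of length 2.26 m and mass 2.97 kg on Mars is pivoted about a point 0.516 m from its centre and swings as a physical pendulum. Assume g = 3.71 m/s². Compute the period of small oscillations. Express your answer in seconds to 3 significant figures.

For a physical pendulum T = 2π√(I/(mgd)), with d = 0.5160 m from pivot to centre of mass.
I_cm = mL²/12 = 2.97 × 2.26²/12 = 1.264 kg·m²; I = I_cm + md² = 1.264 + 2.97 × 0.5160² = 2.055 kg·m².
T = 2π√(2.055/(2.97 × 3.71 × 0.5160)) = 3.78 s.

3.78 s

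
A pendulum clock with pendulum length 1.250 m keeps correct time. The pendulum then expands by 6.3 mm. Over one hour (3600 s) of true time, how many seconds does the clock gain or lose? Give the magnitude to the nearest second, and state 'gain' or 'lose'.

T ∝ √L, so T'/T = √(1.25630/1.250) = 1.00252.
In 3600 s of true time the clock registers 3600/1.00252 = 3591.0 s, so it loses 9 s.

lose 9 s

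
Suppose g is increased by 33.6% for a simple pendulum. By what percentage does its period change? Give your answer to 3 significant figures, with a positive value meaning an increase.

-13.5%

T ∝ 1/√g, so T'/T = 1/√(1.336) = 0.8652.
Percentage change in T = (0.8652 − 1) × 100% = -13.5%.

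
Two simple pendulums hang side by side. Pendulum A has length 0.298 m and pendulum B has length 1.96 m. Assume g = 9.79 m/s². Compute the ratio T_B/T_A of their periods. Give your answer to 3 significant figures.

2.56

T ∝ √L, so T_B/T_A = √(L_B/L_A) = √(1.96/0.298) = 2.56.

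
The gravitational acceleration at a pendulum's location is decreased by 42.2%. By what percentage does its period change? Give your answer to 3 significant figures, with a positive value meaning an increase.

T ∝ 1/√g, so T'/T = 1/√(0.5780) = 1.315.
Percentage change in T = (1.315 − 1) × 100% = 31.5%.

31.5%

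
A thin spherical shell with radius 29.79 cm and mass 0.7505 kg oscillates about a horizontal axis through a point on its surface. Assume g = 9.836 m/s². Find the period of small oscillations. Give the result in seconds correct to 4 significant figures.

I_cm = (2/3)mr² = 0.044402 kg·m². The pivot is at distance d = 0.2979 m from the centre of mass.
By the parallel-axis theorem, I = I_cm + md² = 0.044402 + 0.066603 = 0.11100 kg·m².
T = 2π√(I/(mgd)) = 2π√(0.11100/(0.7505 × 9.836 × 0.2979)) = 1.412 s.

1.412 s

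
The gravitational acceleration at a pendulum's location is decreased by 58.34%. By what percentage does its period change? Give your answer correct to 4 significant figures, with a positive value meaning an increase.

T ∝ 1/√g, so T'/T = 1/√(0.41660) = 1.5493.
Percentage change in T = (1.5493 − 1) × 100% = 54.93%.

54.93%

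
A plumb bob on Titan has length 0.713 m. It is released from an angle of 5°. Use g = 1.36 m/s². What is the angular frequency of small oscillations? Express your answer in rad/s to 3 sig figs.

1.38 rad/s

ω = √(g/L) = √(1.36/0.713) = 1.38 rad/s.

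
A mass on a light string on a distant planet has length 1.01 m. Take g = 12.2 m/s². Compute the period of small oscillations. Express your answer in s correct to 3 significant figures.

1.81 s

T = 2π√(L/g) = 2π√(1.01/12.2) = 2π × 0.2877 = 1.81 s.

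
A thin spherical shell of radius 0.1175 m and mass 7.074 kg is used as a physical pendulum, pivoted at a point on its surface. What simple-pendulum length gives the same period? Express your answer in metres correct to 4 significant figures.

The equivalent simple-pendulum length is L_eq = I/(md), where I is about the pivot and d = 0.11750 m.
I_cm = (2/3)mR² = 0.065110 kg·m², so I = I_cm + md² = 0.065110 + 0.097665 = 0.16278 kg·m².
L_eq = 0.16278/(7.074 × 0.11750) = 0.1958 m.

0.1958 m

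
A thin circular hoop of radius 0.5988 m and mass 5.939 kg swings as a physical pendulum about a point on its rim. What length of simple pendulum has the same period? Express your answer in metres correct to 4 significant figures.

1.198 m

The equivalent simple-pendulum length is L_eq = I/(md), where I is about the pivot and d = 0.59880 m.
I_cm = mR² = 2.1295 kg·m², so I = I_cm + md² = 2.1295 + 2.1295 = 4.2590 kg·m².
L_eq = 4.2590/(5.939 × 0.59880) = 1.198 m.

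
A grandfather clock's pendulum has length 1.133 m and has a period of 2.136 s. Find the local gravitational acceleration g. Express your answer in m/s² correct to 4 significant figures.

From T = 2π√(L/g), g = 4π²L/T² = 4π² × 1.133/2.1360² = 9.804 m/s².

9.804 m/s²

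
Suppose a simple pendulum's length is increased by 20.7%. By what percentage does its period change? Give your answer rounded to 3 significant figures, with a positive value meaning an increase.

9.86%

T ∝ √L, so T'/T = √(1.207) = 1.099.
Percentage change in T = (1.099 − 1) × 100% = 9.86%.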